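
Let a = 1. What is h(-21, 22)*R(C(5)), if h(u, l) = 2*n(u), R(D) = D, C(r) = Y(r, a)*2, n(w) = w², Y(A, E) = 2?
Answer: 3528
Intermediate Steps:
C(r) = 4 (C(r) = 2*2 = 4)
h(u, l) = 2*u²
h(-21, 22)*R(C(5)) = (2*(-21)²)*4 = (2*441)*4 = 882*4 = 3528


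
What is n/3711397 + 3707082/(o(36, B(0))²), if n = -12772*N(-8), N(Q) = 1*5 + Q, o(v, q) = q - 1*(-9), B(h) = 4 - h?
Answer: 13758459488958/627226093 ≈ 21935.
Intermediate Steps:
o(v, q) = 9 + q (o(v, q) = q + 9 = 9 + q)
N(Q) = 5 + Q
n = 38316 (n = -12772*(5 - 8) = -12772*(-3) = 38316)
n/3711397 + 3707082/(o(36, B(0))²) = 38316/3711397 + 3707082/((9 + (4 - 1*0))²) = 38316*(1/3711397) + 3707082/((9 + (4 + 0))²) = 38316/3711397 + 3707082/((9 + 4)²) = 38316/3711397 + 3707082/(13²) = 38316/3711397 + 3707082/169 = 13758459488958/627226093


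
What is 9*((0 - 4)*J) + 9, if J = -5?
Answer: 189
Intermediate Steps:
9*((0 - 4)*J) + 9 = 9*((0 - 4)*(-5)) + 9 = 9*(-4*(-5)) + 9 = 9*20 + 9 = 180 + 9 = 189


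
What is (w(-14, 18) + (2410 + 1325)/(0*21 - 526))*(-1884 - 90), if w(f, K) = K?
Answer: -5658471/263 ≈ -21515.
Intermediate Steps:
(w(-14, 18) + (2410 + 1325)/(0*21 - 526))*(-1884 - 90) = (18 + (2410 + 1325)/(0*21 - 526))*(-1884 - 90) = (18 + 3735/(0 - 526))*(-1974) = (18 + 3735/(-526))*(-1974) = (18 + 3735*(-1/526))*(-1974) = (18 - 3735/526)*(-1974) = (5733/526)*(-1974) = -5658471/263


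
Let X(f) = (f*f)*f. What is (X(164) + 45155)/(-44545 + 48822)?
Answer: 4456099/4277 ≈ 1041.9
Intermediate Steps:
X(f) = f³ (X(f) = f²*f = f³)
(X(164) + 45155)/(-44545 + 48822) = (164³ + 45155)/(-44545 + 48822) = (4410944 + 45155)/4277 = 4456099*(1/4277) = 4456099/4277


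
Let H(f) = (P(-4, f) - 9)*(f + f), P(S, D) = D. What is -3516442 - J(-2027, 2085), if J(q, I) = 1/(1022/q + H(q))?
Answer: -58832689015069999/16730743466 ≈ -3.5164e+6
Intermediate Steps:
H(f) = 2*f*(-9 + f) (H(f) = (f - 9)*(f + f) = (-9 + f)*(2*f) = 2*f*(-9 + f))
J(q, I) = 1/(1022/q + 2*q*(-9 + q))
-3516442 - J(-2027, 2085) = -3516442 - (-2027)/(2*(511 + (-2027)**2*(-9 - 2027))) = -3516442 - (-2027)/(2*(511 + 4108729*(-2036))) = -3516442 - (-2027)/(2*(511 - 8365372244)) = -3516442 - (-2027)/(2*(-8365371733)) = -3516442 - (-2027)*(-1)/(2*8365371733) = -3516442 - 1*2027/16730743466 = -3516442 - 2027/16730743466 = -58832689015069999/16730743466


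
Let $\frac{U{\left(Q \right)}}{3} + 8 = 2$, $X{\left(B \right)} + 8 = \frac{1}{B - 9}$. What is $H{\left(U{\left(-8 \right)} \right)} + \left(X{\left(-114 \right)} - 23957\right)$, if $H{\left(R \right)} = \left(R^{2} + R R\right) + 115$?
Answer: $- \frac{2853847}{123} \approx -23202.0$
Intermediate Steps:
$X{\left(B \right)} = -8 + \frac{1}{-9 + B}$ ($X{\left(B \right)} = -8 + \frac{1}{B - 9} = -8 + \frac{1}{-9 + B}$)
$U{\left(Q \right)} = -18$ ($U{\left(Q \right)} = -24 + 3 \cdot 2 = -24 + 6 = -18$)
$H{\left(R \right)} = 115 + 2 R^{2}$ ($H{\left(R \right)} = \left(R^{2} + R^{2}\right) + 115 = 2 R^{2} + 115 = 115 + 2 R^{2}$)
$H{\left(U{\left(-8 \right)} \right)} + \left(X{\left(-114 \right)} - 23957\right) = \left(115 + 2 \left(-18\right)^{2}\right) - \left(23957 - \frac{73 - -912}{-9 - 114}\right) = \left(115 + 2 \cdot 324\right) - \left(23957 - \frac{73 + 912}{-123}\right) = \left(115 + 648\right) - \frac{2947696}{123} = 763 - \frac{2947696}{123} = - \frac{2853847}{123}$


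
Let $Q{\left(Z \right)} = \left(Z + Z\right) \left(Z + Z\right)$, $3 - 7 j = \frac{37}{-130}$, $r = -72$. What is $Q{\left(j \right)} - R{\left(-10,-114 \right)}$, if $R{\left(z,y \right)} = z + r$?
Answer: $\frac{350171}{4225} \approx 82.881$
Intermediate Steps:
$R{\left(z,y \right)} = -72 + z$ ($R{\left(z,y \right)} = z - 72 = -72 + z$)
$j = \frac{61}{130}$ ($j = \frac{3}{7} - \frac{37 \frac{1}{-130}}{7} = \frac{3}{7} - \frac{37 \left(- \frac{1}{130}\right)}{7} = \frac{3}{7} - - \frac{37}{910} = \frac{3}{7} + \frac{37}{910} = \frac{61}{130} \approx 0.46923$)
$Q{\left(Z \right)} = 4 Z^{2}$ ($Q{\left(Z \right)} = 2 Z 2 Z = 4 Z^{2}$)
$Q{\left(j \right)} - R{\left(-10,-114 \right)} = 4 \left(\frac{61}{130}\right)^{2} - \left(-72 - 10\right) = 4 \cdot \frac{3721}{16900} - -82 = \frac{3721}{4225} + 82 = \frac{350171}{4225}$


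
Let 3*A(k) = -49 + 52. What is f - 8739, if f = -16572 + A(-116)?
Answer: -25310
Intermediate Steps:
A(k) = 1 (A(k) = (-49 + 52)/3 = (⅓)*3 = 1)
f = -16571 (f = -16572 + 1 = -16571)
f - 8739 = -16571 - 8739 = -25310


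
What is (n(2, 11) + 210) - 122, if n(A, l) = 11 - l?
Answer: 88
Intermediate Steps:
(n(2, 11) + 210) - 122 = ((11 - 1*11) + 210) - 122 = ((11 - 11) + 210) - 122 = (0 + 210) - 122 = 210 - 122 = 88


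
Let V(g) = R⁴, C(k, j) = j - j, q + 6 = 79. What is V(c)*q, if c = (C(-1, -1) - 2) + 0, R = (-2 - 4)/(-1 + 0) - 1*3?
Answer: 5913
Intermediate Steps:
q = 73 (q = -6 + 79 = 73)
C(k, j) = 0
R = 3 (R = -6/(-1) - 3 = -6*(-1) - 3 = 6 - 3 = 3)
c = -2 (c = (0 - 2) + 0 = -2 + 0 = -2)
V(g) = 81 (V(g) = 3⁴ = 81)
V(c)*q = 81*73 = 5913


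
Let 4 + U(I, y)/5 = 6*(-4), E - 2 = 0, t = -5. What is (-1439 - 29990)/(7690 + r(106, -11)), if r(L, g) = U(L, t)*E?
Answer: -31429/7410 ≈ -4.2414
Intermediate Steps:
E = 2 (E = 2 + 0 = 2)
U(I, y) = -140 (U(I, y) = -20 + 5*(6*(-4)) = -20 + 5*(-24) = -20 - 120 = -140)
r(L, g) = -280 (r(L, g) = -140*2 = -280)
(-1439 - 29990)/(7690 + r(106, -11)) = (-1439 - 29990)/(7690 - 280) = -31429/7410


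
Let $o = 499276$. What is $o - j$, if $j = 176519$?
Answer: $322757$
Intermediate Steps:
$o - j = 499276 - 176519 = 322757$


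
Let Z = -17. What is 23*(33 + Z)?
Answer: 368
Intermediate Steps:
23*(33 + Z) = 23*(33 - 17) = 23*16 = 368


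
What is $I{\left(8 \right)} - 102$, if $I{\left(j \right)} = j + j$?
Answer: $-86$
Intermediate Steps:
$I{\left(j \right)} = 2 j$
$I{\left(8 \right)} - 102 = 2 \cdot 8 - 102 = 16 - 102 = -86$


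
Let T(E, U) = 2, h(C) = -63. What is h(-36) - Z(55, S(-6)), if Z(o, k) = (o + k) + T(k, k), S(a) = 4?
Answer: -124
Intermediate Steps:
Z(o, k) = 2 + k + o (Z(o, k) = (o + k) + 2 = (k + o) + 2 = 2 + k + o)
h(-36) - Z(55, S(-6)) = -63 - (2 + 4 + 55) = -63 - 1*61 = -63 - 61 = -124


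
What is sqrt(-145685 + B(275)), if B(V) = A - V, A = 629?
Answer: I*sqrt(145331) ≈ 381.22*I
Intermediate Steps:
B(V) = 629 - V
sqrt(-145685 + B(275)) = sqrt(-145685 + (629 - 1*275)) = sqrt(-145685 + (629 - 275)) = sqrt(-145685 + 354) = sqrt(-145331) = I*sqrt(145331)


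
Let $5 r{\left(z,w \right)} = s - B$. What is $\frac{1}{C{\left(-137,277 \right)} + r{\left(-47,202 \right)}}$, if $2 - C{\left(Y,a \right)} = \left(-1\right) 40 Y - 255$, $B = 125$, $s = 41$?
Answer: $- \frac{5}{26199} \approx -0.00019085$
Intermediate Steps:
$r{\left(z,w \right)} = - \frac{84}{5}$ ($r{\left(z,w \right)} = \frac{41 - 125}{5} = \frac{1}{5} \left(-84\right) = - \frac{84}{5}$)
$C{\left(Y,a \right)} = 257 + 40 Y$ ($C{\left(Y,a \right)} = 2 - \left(\left(-1\right) 40 Y - 255\right) = 2 - \left(- 40 Y - 255\right) = 2 - \left(-255 - 40 Y\right) = 2 + \left(255 + 40 Y\right) = 257 + 40 Y$)
$\frac{1}{C{\left(-137,277 \right)} + r{\left(-47,202 \right)}} = \frac{1}{\left(257 + 40 \left(-137\right)\right) - \frac{84}{5}} = \frac{1}{\left(257 - 5480\right) - \frac{84}{5}} = \frac{1}{-5223 - \frac{84}{5}} = \frac{1}{- \frac{26199}{5}} = - \frac{5}{26199}$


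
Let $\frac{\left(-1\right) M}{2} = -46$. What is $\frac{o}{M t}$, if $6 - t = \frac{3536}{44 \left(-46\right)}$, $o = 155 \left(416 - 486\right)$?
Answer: $- \frac{1705}{112} \approx -15.223$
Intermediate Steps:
$M = 92$ ($M = \left(-2\right) \left(-46\right) = 92$)
$o = -10850$ ($o = 155 \left(-70\right) = -10850$)
$t = \frac{1960}{253}$ ($t = 6 - \frac{3536}{44 \left(-46\right)} = 6 - \frac{3536}{-2024} = 6 - 3536 \left(- \frac{1}{2024}\right) = 6 - - \frac{442}{253} = 6 + \frac{442}{253} = \frac{1960}{253} \approx 7.747$)
$\frac{o}{M t} = - \frac{10850}{92 \cdot \frac{1960}{253}} = - \frac{10850}{\frac{7840}{11}} = \left(-10850\right) \frac{11}{7840} = - \frac{1705}{112}$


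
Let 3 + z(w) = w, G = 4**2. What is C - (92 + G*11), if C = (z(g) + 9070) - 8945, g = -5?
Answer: -151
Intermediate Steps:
G = 16
z(w) = -3 + w
C = 117 (C = ((-3 - 5) + 9070) - 8945 = (-8 + 9070) - 8945 = 9062 - 8945 = 117)
C - (92 + G*11) = 117 - (92 + 16*11) = 117 - (92 + 176) = 117 - 1*268 = 117 - 268 = -151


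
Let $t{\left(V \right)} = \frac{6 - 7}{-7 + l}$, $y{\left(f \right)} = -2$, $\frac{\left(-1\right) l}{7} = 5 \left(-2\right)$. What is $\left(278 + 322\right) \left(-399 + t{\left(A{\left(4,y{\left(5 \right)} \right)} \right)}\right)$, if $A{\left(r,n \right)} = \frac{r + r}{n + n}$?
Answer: $- \frac{5027600}{21} \approx -2.3941 \cdot 10^{5}$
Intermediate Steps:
$l = 70$ ($l = - 7 \cdot 5 \left(-2\right) = \left(-7\right) \left(-10\right) = 70$)
$A{\left(r,n \right)} = \frac{r}{n}$ ($A{\left(r,n \right)} = \frac{2 r}{2 n} = 2 r \frac{1}{2 n} = \frac{r}{n}$)
$t{\left(V \right)} = - \frac{1}{63}$ ($t{\left(V \right)} = \frac{6 - 7}{-7 + 70} = - \frac{1}{63}$)
$\left(278 + 322\right) \left(-399 + t{\left(A{\left(4,y{\left(5 \right)} \right)} \right)}\right) = \left(278 + 322\right) \left(-399 - \frac{1}{63}\right) = 600 \left(- \frac{25138}{63}\right) = - \frac{5027600}{21}$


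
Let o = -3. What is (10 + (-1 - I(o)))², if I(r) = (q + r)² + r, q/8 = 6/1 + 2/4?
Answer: 5707321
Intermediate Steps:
q = 52 (q = 8*(6/1 + 2/4) = 8*(6*1 + 2*(¼)) = 8*(6 + ½) = 8*(13/2) = 52)
I(r) = r + (52 + r)² (I(r) = (52 + r)² + r = r + (52 + r)²)
(10 + (-1 - I(o)))² = (10 + (-1 - (-3 + (52 - 3)²)))² = (10 + (-1 - (-3 + 49²)))² = (10 + (-1 - (-3 + 2401)))² = (10 + (-1 - 1*2398))² = (10 + (-1 - 2398))² = (10 - 2399)² = (-2389)² = 5707321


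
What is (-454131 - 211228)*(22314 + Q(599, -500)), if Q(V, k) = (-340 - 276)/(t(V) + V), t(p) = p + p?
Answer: -26679326983478/1797 ≈ -1.4847e+10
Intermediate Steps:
t(p) = 2*p
Q(V, k) = -616/(3*V) (Q(V, k) = (-340 - 276)/(2*V + V) = -616*1/(3*V) = -616/(3*V))
(-454131 - 211228)*(22314 + Q(599, -500)) = (-454131 - 211228)*(22314 - 616/3/599) = -665359*(22314 - 616/3*1/599) = -665359*(22314 - 616/1797) = -665359*40097642/1797 = -26679326983478/1797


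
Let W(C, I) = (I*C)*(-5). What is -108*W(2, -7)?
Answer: -7560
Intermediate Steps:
W(C, I) = -5*C*I (W(C, I) = (C*I)*(-5) = -5*C*I)
-108*W(2, -7) = -(-540)*2*(-7) = -108*70 = -7560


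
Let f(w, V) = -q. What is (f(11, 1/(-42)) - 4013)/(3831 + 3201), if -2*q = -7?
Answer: -8033/14064 ≈ -0.57117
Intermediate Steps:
q = 7/2 (q = -½*(-7) = 7/2 ≈ 3.5000)
f(w, V) = -7/2 (f(w, V) = -1*7/2 = -7/2)
(f(11, 1/(-42)) - 4013)/(3831 + 3201) = (-7/2 - 4013)/(3831 + 3201) = -8033/2/7032 = -8033/2*1/7032 = -8033/14064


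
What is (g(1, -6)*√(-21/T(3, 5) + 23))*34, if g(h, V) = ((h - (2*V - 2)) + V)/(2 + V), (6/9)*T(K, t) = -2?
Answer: -153*√30/2 ≈ -419.01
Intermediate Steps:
T(K, t) = -3 (T(K, t) = (3/2)*(-2) = -3)
g(h, V) = (2 + h - V)/(2 + V) (g(h, V) = ((h - (-2 + 2*V)) + V)/(2 + V) = ((h + (2 - 2*V)) + V)/(2 + V) = ((2 + h - 2*V) + V)/(2 + V) = (2 + h - V)/(2 + V))
(g(1, -6)*√(-21/T(3, 5) + 23))*34 = (((2 + 1 - 1*(-6))/(2 - 6))*√(-21/(-3) + 23))*34 = (((2 + 1 + 6)/(-4))*√(-21*(-⅓) + 23))*34 = ((-¼*9)*√(7 + 23))*34 = -9*√30/4*34 = -153*√30/2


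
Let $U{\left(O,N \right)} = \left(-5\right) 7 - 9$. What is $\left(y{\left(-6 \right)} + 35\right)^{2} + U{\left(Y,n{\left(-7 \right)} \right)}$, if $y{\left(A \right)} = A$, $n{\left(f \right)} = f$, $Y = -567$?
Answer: $797$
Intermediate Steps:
$U{\left(O,N \right)} = -44$ ($U{\left(O,N \right)} = -35 - 9 = -44$)
$\left(y{\left(-6 \right)} + 35\right)^{2} + U{\left(Y,n{\left(-7 \right)} \right)} = \left(-6 + 35\right)^{2} - 44 = 29^{2} - 44 = 841 - 44 = 797$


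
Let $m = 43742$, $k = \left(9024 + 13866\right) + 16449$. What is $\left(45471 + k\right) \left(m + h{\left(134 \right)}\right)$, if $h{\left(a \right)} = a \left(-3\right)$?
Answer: $3675665400$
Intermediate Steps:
$k = 39339$ ($k = 22890 + 16449 = 39339$)
$h{\left(a \right)} = - 3 a$
$\left(45471 + k\right) \left(m + h{\left(134 \right)}\right) = \left(45471 + 39339\right) \left(43742 - 402\right) = 84810 \left(43742 - 402\right) = 84810 \cdot 43340 = 3675665400$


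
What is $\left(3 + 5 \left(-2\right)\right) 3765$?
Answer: $-26355$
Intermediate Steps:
$\left(3 + 5 \left(-2\right)\right) 3765 = \left(3 - 10\right) 3765 = \left(-7\right) 3765 = -26355$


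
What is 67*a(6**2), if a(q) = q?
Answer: 2412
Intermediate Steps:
67*a(6**2) = 67*6**2 = 67*36 = 2412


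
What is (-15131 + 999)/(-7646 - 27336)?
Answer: 7066/17491 ≈ 0.40398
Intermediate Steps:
(-15131 + 999)/(-7646 - 27336) = -14132/(-34982) = -14132*(-1/34982) = 7066/17491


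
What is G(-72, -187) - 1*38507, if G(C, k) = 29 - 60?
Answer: -38538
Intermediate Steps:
G(C, k) = -31
G(-72, -187) - 1*38507 = -31 - 1*38507 = -31 - 38507 = -38538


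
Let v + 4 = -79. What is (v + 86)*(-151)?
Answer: -453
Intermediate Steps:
v = -83 (v = -4 - 79 = -83)
(v + 86)*(-151) = (-83 + 86)*(-151) = 3*(-151) = -453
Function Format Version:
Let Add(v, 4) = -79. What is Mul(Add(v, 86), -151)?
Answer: -453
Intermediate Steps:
v = -83 (v = Add(-4, -79) = -83)
Mul(Add(v, 86), -151) = Mul(Add(-83, 86), -151) = Mul(3, -151) = -453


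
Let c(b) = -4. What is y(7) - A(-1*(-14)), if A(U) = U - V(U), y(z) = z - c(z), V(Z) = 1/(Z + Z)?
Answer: -83/28 ≈ -2.9643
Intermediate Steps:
V(Z) = 1/(2*Z)
y(z) = 4 + z (y(z) = z - 1*(-4) = z + 4 = 4 + z)
A(U) = U - 1/(2*U)
y(7) - A(-1*(-14)) = (4 + 7) - (-1*(-14) - 1/(2*((-1*(-14))))) = 11 - (14 - ½/14) = 11 - (14 - ½*1/14) = 11 - (14 - 1/28) = 11 - 1*391/28 = 11 - 391/28 = -83/28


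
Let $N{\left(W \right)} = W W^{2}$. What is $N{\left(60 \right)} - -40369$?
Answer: $256369$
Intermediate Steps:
$N{\left(W \right)} = W^{3}$
$N{\left(60 \right)} - -40369 = 60^{3} - -40369 = 216000 + 40369 = 256369$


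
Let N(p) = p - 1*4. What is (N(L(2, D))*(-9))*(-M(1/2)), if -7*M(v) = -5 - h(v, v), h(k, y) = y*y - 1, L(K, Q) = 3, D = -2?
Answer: -153/28 ≈ -5.4643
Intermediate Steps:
h(k, y) = -1 + y² (h(k, y) = y² - 1 = -1 + y²)
M(v) = 4/7 + v²/7 (M(v) = -(-5 - (-1 + v²))/7 = -(-5 + (1 - v²))/7 = -(-4 - v²)/7 = 4/7 + v²/7)
N(p) = -4 + p (N(p) = p - 4 = -4 + p)
(N(L(2, D))*(-9))*(-M(1/2)) = ((-4 + 3)*(-9))*(-(4/7 + (1/2)²/7)) = (-1*(-9))*(-(4/7 + (1*(½))²/7)) = 9*(-(4/7 + (½)²/7)) = 9*(-(4/7 + (⅐)*(¼))) = 9*(-(4/7 + 1/28)) = 9*(-1*17/28) = 9*(-17/28) = -153/28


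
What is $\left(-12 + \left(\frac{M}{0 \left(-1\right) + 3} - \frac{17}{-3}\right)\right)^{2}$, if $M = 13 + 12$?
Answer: $4$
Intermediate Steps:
$M = 25$
$\left(-12 + \left(\frac{M}{0 \left(-1\right) + 3} - \frac{17}{-3}\right)\right)^{2} = \left(-12 - \left(- \frac{17}{3} - \frac{25}{0 \left(-1\right) + 3}\right)\right)^{2} = \left(-12 - \left(- \frac{17}{3} - \frac{25}{0 + 3}\right)\right)^{2} = \left(-12 + \left(\frac{25}{3} + \frac{17}{3}\right)\right)^{2} = \left(-12 + 14\right)^{2} = 2^{2} = 4$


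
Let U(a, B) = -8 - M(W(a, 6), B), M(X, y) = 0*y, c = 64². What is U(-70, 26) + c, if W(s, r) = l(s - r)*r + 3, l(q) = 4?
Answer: 4088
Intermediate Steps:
c = 4096
W(s, r) = 3 + 4*r (W(s, r) = 4*r + 3 = 3 + 4*r)
M(X, y) = 0
U(a, B) = -8 (U(a, B) = -8 - 1*0 = -8 + 0 = -8)
U(-70, 26) + c = -8 + 4096 = 4088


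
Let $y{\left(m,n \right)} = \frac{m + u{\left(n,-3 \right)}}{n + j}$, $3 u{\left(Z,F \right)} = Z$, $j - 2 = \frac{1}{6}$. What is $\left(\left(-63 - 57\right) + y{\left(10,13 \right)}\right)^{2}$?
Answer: $\frac{117375556}{8281} \approx 14174.0$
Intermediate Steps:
$j = \frac{13}{6}$ ($j = 2 + \frac{1}{6} = \frac{13}{6} \approx 2.1667$)
$u{\left(Z,F \right)} = \frac{Z}{3}$
$y{\left(m,n \right)} = \frac{m + \frac{n}{3}}{\frac{13}{6} + n}$ ($y{\left(m,n \right)} = \frac{m + \frac{n}{3}}{n + \frac{13}{6}} = \frac{m + \frac{n}{3}}{\frac{13}{6} + n}$)
$\left(\left(-63 - 57\right) + y{\left(10,13 \right)}\right)^{2} = \left(\left(-63 - 57\right) + \frac{2 \left(13 + 3 \cdot 10\right)}{13 + 6 \cdot 13}\right)^{2} = \left(-120 + \frac{2 \left(13 + 30\right)}{13 + 78}\right)^{2} = \left(-120 + 2 \cdot \frac{1}{91} \cdot 43\right)^{2} = \left(-120 + \frac{86}{91}\right)^{2} = \left(- \frac{10834}{91}\right)^{2} = \frac{117375556}{8281}$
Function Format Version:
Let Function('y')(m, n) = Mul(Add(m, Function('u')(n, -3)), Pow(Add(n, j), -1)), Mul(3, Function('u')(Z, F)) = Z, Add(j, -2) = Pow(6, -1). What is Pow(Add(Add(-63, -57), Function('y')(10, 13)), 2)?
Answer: Rational(117375556, 8281) ≈ 14174.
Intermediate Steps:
j = Rational(13, 6) (j = Add(2, Pow(6, -1)) = Add(2, Rational(1, 6)) = Rational(13, 6) ≈ 2.1667)
Function('u')(Z, F) = Mul(Rational(1, 3), Z)
Function('y')(m, n) = Mul(Pow(Add(Rational(13, 6), n), -1), Add(m, Mul(Rational(1, 3), n))) (Function('y')(m, n) = Mul(Add(m, Mul(Rational(1, 3), n)), Pow(Add(n, Rational(13, 6)), -1)) = Mul(Add(m, Mul(Rational(1, 3), n)), Pow(Add(Rational(13, 6), n), -1)) = Mul(Pow(Add(Rational(13, 6), n), -1), Add(m, Mul(Rational(1, 3), n))))
Pow(Add(Add(-63, -57), Function('y')(10, 13)), 2) = Pow(Add(Add(-63, -57), Mul(2, Pow(Add(13, Mul(6, 13)), -1), Add(13, Mul(3, 10)))), 2) = Pow(Add(-120, Mul(2, Pow(Add(13, 78), -1), Add(13, 30))), 2) = Pow(Add(-120, Mul(2, Pow(91, -1), 43)), 2) = Pow(Add(-120, Mul(2, Rational(1, 91), 43)), 2) = Pow(Add(-120, Rational(86, 91)), 2) = Pow(Rational(-10834, 91), 2) = Rational(117375556, 8281)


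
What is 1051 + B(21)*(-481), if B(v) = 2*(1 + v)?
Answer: -20113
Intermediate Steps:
B(v) = 2 + 2*v
1051 + B(21)*(-481) = 1051 + (2 + 2*21)*(-481) = 1051 + (2 + 42)*(-481) = 1051 + 44*(-481) = 1051 - 21164 = -20113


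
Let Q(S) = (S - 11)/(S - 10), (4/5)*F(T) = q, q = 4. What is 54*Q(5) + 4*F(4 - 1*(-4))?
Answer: 424/5 ≈ 84.800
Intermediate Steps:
F(T) = 5 (F(T) = (5/4)*4 = 5)
Q(S) = (-11 + S)/(-10 + S)
54*Q(5) + 4*F(4 - 1*(-4)) = 54*((-11 + 5)/(-10 + 5)) + 4*5 = 54*(-6/(-5)) + 20 = 54*(-⅕*(-6)) + 20 = 54*(6/5) + 20 = 324/5 + 20 = 424/5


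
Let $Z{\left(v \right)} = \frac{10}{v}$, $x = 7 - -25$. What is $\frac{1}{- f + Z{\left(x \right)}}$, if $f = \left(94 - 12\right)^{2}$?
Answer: $- \frac{16}{107579} \approx -0.00014873$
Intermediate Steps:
$x = 32$ ($x = 7 + 25 = 32$)
$f = 6724$ ($f = 82^{2} = 6724$)
$\frac{1}{- f + Z{\left(x \right)}} = \frac{1}{\left(-1\right) 6724 + \frac{10}{32}} = \frac{1}{-6724 + 10 \cdot \frac{1}{32}} = \frac{1}{-6724 + \frac{5}{16}} = \frac{1}{- \frac{107579}{16}} = - \frac{16}{107579}$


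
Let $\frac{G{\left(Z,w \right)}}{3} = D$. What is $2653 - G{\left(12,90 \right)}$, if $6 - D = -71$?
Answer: $2422$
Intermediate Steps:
$D = 77$ ($D = 6 - -71 = 6 + 71 = 77$)
$G{\left(Z,w \right)} = 231$ ($G{\left(Z,w \right)} = 3 \cdot 77 = 231$)
$2653 - G{\left(12,90 \right)} = 2653 - 231 = 2422$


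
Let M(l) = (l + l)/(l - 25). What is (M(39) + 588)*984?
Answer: 4088520/7 ≈ 5.8407e+5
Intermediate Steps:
M(l) = 2*l/(-25 + l) (M(l) = (2*l)/(-25 + l) = 2*l/(-25 + l))
(M(39) + 588)*984 = (2*39/(-25 + 39) + 588)*984 = (2*39/14 + 588)*984 = (2*39*(1/14) + 588)*984 = (39/7 + 588)*984 = (4155/7)*984 = 4088520/7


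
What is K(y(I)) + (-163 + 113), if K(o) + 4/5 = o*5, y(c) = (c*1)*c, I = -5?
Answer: 371/5 ≈ 74.200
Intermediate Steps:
y(c) = c² (y(c) = c*c = c²)
K(o) = -⅘ + 5*o (K(o) = -⅘ + o*5 = -⅘ + 5*o)
K(y(I)) + (-163 + 113) = (-⅘ + 5*(-5)²) + (-163 + 113) = (-⅘ + 5*25) - 50 = (-⅘ + 125) - 50 = 621/5 - 50 = 371/5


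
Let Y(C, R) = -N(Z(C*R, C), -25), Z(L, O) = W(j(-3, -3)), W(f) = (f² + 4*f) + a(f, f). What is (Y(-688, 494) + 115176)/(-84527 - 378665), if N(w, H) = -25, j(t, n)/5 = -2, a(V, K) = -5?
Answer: -115201/463192 ≈ -0.24871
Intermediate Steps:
j(t, n) = -10 (j(t, n) = 5*(-2) = -10)
W(f) = -5 + f² + 4*f (W(f) = (f² + 4*f) - 5 = -5 + f² + 4*f)
Z(L, O) = 55 (Z(L, O) = -5 + (-10)² + 4*(-10) = -5 + 100 - 40 = 55)
Y(C, R) = 25 (Y(C, R) = -1*(-25) = 25)
(Y(-688, 494) + 115176)/(-84527 - 378665) = (25 + 115176)/(-84527 - 378665) = 115201/(-463192) = 115201*(-1/463192) = -115201/463192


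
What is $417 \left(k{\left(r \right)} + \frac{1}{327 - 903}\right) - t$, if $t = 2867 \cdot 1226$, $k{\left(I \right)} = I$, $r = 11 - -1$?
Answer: $- \frac{673908235}{192} \approx -3.5099 \cdot 10^{6}$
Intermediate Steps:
$r = 12$ ($r = 11 + 1 = 12$)
$t = 3514942$
$417 \left(k{\left(r \right)} + \frac{1}{327 - 903}\right) - t = 417 \left(12 + \frac{1}{327 - 903}\right) - 3514942 = 417 \left(12 + \frac{1}{-576}\right) - 3514942 = 417 \left(12 - \frac{1}{576}\right) - 3514942 = 417 \cdot \frac{6911}{576} - 3514942 = \frac{960629}{192} - 3514942 = - \frac{673908235}{192}$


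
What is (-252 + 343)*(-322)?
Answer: -29302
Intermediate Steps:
(-252 + 343)*(-322) = 91*(-322) = -29302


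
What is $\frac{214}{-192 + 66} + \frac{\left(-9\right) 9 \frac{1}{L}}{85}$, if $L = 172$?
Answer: $- \frac{1569443}{921060} \approx -1.704$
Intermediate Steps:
$\frac{214}{-192 + 66} + \frac{\left(-9\right) 9 \frac{1}{L}}{85} = \frac{214}{-192 + 66} + \frac{\left(-9\right) 9 \cdot \frac{1}{172}}{85} = \frac{214}{-126} + \left(-81\right) \frac{1}{172} \cdot \frac{1}{85} = 214 \left(- \frac{1}{126}\right) - \frac{81}{14620} = - \frac{107}{63} - \frac{81}{14620} = - \frac{1569443}{921060}$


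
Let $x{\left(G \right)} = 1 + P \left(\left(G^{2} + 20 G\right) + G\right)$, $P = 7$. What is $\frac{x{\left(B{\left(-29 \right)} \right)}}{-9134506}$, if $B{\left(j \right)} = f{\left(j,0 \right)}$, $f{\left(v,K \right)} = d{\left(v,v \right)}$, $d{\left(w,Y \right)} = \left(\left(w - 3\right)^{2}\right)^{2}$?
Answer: $- \frac{7696735535105}{9134506} \approx -8.426 \cdot 10^{5}$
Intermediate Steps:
$d{\left(w,Y \right)} = \left(-3 + w\right)^{4}$ ($d{\left(w,Y \right)} = \left(\left(-3 + w\right)^{2}\right)^{2} = \left(-3 + w\right)^{4}$)
$f{\left(v,K \right)} = \left(-3 + v\right)^{4}$
$B{\left(j \right)} = \left(-3 + j\right)^{4}$
$x{\left(G \right)} = 1 + 7 G^{2} + 147 G$ ($x{\left(G \right)} = 1 + 7 \left(\left(G^{2} + 20 G\right) + G\right) = 1 + 7 \left(G^{2} + 21 G\right) = 1 + \left(7 G^{2} + 147 G\right) = 1 + 7 G^{2} + 147 G$)
$\frac{x{\left(B{\left(-29 \right)} \right)}}{-9134506} = \frac{1 + 7 \left(\left(-3 - 29\right)^{4}\right)^{2} + 147 \left(-3 - 29\right)^{4}}{-9134506} = \left(1 + 7 \left(\left(-32\right)^{4}\right)^{2} + 147 \left(-32\right)^{4}\right) \left(- \frac{1}{9134506}\right) = \left(1 + 7 \cdot 1048576^{2} + 147 \cdot 1048576\right) \left(- \frac{1}{9134506}\right) = \left(1 + 7 \cdot 1099511627776 + 154140672\right) \left(- \frac{1}{9134506}\right) = \left(1 + 7696581394432 + 154140672\right) \left(- \frac{1}{9134506}\right) = 7696735535105 \left(- \frac{1}{9134506}\right) = - \frac{7696735535105}{9134506}$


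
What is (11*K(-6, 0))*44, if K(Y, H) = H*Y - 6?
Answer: -2904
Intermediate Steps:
K(Y, H) = -6 + H*Y
(11*K(-6, 0))*44 = (11*(-6 + 0*(-6)))*44 = (11*(-6 + 0))*44 = (11*(-6))*44 = -66*44 = -2904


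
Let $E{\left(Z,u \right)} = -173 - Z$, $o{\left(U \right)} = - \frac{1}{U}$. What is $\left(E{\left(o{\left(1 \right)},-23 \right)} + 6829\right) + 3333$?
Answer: $9990$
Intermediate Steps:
$\left(E{\left(o{\left(1 \right)},-23 \right)} + 6829\right) + 3333 = \left(\left(-173 - - 1^{-1}\right) + 6829\right) + 3333 = \left(\left(-173 - \left(-1\right) 1\right) + 6829\right) + 3333 = \left(\left(-173 - -1\right) + 6829\right) + 3333 = \left(\left(-173 + 1\right) + 6829\right) + 3333 = \left(-172 + 6829\right) + 3333 = 6657 + 3333 = 9990$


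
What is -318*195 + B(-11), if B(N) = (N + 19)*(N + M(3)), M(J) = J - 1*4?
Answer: -62106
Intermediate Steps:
M(J) = -4 + J (M(J) = J - 4 = -4 + J)
B(N) = (-1 + N)*(19 + N) (B(N) = (N + 19)*(N + (-4 + 3)) = (19 + N)*(N - 1) = (19 + N)*(-1 + N) = (-1 + N)*(19 + N))
-318*195 + B(-11) = -318*195 + (-19 + (-11)**2 + 18*(-11)) = -62010 + (-19 + 121 - 198) = -62010 - 96 = -62106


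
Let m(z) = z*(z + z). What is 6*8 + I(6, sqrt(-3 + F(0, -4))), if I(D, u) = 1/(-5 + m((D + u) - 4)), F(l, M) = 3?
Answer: 145/3 ≈ 48.333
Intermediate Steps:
m(z) = 2*z**2 (m(z) = z*(2*z) = 2*z**2)
I(D, u) = 1/(-5 + 2*(-4 + D + u)**2) (I(D, u) = 1/(-5 + 2*((D + u) - 4)**2) = 1/(-5 + 2*(-4 + D + u)**2))
6*8 + I(6, sqrt(-3 + F(0, -4))) = 6*8 + 1/(-5 + 2*(-4 + 6 + sqrt(-3 + 3))**2) = 48 + 1/(-5 + 2*(-4 + 6 + sqrt(0))**2) = 48 + 1/(-5 + 2*(-4 + 6 + 0)**2) = 48 + 1/(-5 + 2*2**2) = 48 + 1/(-5 + 2*4) = 48 + 1/(-5 + 8) = 48 + 1/3 = 145/3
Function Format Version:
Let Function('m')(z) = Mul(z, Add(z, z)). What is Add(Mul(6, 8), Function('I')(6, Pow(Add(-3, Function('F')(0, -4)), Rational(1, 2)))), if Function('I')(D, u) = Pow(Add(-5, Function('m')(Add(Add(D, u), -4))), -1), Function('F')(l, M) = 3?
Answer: Rational(145, 3) ≈ 48.333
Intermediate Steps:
Function('m')(z) = Mul(2, Pow(z, 2)) (Function('m')(z) = Mul(z, Mul(2, z)) = Mul(2, Pow(z, 2)))
Function('I')(D, u) = Pow(Add(-5, Mul(2, Pow(Add(-4, D, u), 2))), -1) (Function('I')(D, u) = Pow(Add(-5, Mul(2, Pow(Add(Add(D, u), -4), 2))), -1) = Pow(Add(-5, Mul(2, Pow(Add(-4, D, u), 2))), -1))
Add(Mul(6, 8), Function('I')(6, Pow(Add(-3, Function('F')(0, -4)), Rational(1, 2)))) = Add(Mul(6, 8), Pow(Add(-5, Mul(2, Pow(Add(-4, 6, Pow(Add(-3, 3), Rational(1, 2))), 2))), -1)) = Add(48, Pow(Add(-5, Mul(2, Pow(Add(-4, 6, Pow(0, Rational(1, 2))), 2))), -1)) = Add(48, Pow(Add(-5, Mul(2, Pow(Add(-4, 6, 0), 2))), -1)) = Add(48, Pow(Add(-5, Mul(2, Pow(2, 2))), -1)) = Add(48, Pow(Add(-5, Mul(2, 4)), -1)) = Add(48, Pow(Add(-5, 8), -1)) = Add(48, Pow(3, -1)) = Add(48, Rational(1, 3)) = Rational(145, 3)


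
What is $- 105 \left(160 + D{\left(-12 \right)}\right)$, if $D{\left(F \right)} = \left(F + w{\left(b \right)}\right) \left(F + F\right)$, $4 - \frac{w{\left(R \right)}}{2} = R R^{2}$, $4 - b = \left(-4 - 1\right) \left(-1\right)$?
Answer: $-21840$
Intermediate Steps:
$b = -1$ ($b = 4 - \left(-4 - 1\right) \left(-1\right) = 4 - \left(-5\right) \left(-1\right) = 4 - 5 = -1$)
$w{\left(R \right)} = 8 - 2 R^{3}$ ($w{\left(R \right)} = 8 - 2 R R^{2} = 8 - 2 R^{3}$)
$D{\left(F \right)} = 2 F \left(10 + F\right)$ ($D{\left(F \right)} = \left(F + \left(8 - 2 \left(-1\right)^{3}\right)\right) \left(F + F\right) = \left(F + \left(8 - -2\right)\right) 2 F = \left(F + \left(8 + 2\right)\right) 2 F = \left(F + 10\right) 2 F = \left(10 + F\right) 2 F = 2 F \left(10 + F\right)$)
$- 105 \left(160 + D{\left(-12 \right)}\right) = - 105 \left(160 + 2 \left(-12\right) \left(10 - 12\right)\right) = - 105 \left(160 + 2 \left(-12\right) \left(-2\right)\right) = - 105 \left(160 + 48\right) = \left(-105\right) 208 = -21840$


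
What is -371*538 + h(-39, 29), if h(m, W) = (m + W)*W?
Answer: -199888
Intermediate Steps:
h(m, W) = W*(W + m) (h(m, W) = (W + m)*W = W*(W + m))
-371*538 + h(-39, 29) = -371*538 + 29*(29 - 39) = -199598 + 29*(-10) = -199598 - 290 = -199888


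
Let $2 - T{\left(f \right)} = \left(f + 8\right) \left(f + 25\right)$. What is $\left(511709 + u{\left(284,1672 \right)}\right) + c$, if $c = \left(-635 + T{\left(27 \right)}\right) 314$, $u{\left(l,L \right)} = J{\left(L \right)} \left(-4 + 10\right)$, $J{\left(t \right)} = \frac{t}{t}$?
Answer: $-258527$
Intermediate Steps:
$T{\left(f \right)} = 2 - \left(8 + f\right) \left(25 + f\right)$ ($T{\left(f \right)} = 2 - \left(f + 8\right) \left(f + 25\right) = 2 - \left(8 + f\right) \left(25 + f\right)$)
$J{\left(t \right)} = 1$
$u{\left(l,L \right)} = 6$ ($u{\left(l,L \right)} = 1 \left(-4 + 10\right) = 1 \cdot 6 = 6$)
$c = -770242$ ($c = \left(-635 - 1818\right) 314 = \left(-2453\right) 314 = -770242$)
$\left(511709 + u{\left(284,1672 \right)}\right) + c = \left(511709 + 6\right) - 770242 = 511715 - 770242 = -258527$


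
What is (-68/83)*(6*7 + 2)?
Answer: -2992/83 ≈ -36.048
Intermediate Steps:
(-68/83)*(6*7 + 2) = (-68*1/83)*(42 + 2) = -68/83*44 = -2992/83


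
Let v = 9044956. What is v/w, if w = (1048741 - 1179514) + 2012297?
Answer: 2261239/470381 ≈ 4.8073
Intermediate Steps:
w = 1881524 (w = -130773 + 2012297 = 1881524)
v/w = 9044956/1881524 = 9044956*(1/1881524) = 2261239/470381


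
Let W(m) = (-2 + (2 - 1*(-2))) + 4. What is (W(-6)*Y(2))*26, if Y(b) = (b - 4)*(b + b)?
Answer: -1248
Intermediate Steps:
Y(b) = 2*b*(-4 + b) (Y(b) = (-4 + b)*(2*b) = 2*b*(-4 + b))
W(m) = 6 (W(m) = (-2 + (2 + 2)) + 4 = (-2 + 4) + 4 = 2 + 4 = 6)
(W(-6)*Y(2))*26 = (6*(2*2*(-4 + 2)))*26 = (6*(2*2*(-2)))*26 = (6*(-8))*26 = -48*26 = -1248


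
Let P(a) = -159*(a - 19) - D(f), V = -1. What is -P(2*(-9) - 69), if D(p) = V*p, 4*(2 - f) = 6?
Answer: -33709/2 ≈ -16855.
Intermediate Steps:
f = ½ (f = 2 - ¼*6 = 2 - 3/2 = ½ ≈ 0.50000)
D(p) = -p
P(a) = 6043/2 - 159*a (P(a) = -159*(a - 19) - (-1)/2 = -159*(-19 + a) - 1*(-½) = (3021 - 159*a) + ½ = 6043/2 - 159*a)
-P(2*(-9) - 69) = -(6043/2 - 159*(2*(-9) - 69)) = -(6043/2 - 159*(-18 - 69)) = -(6043/2 - 159*(-87)) = -(6043/2 + 13833) = -1*33709/2 = -33709/2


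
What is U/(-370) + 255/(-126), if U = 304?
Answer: -22109/7770 ≈ -2.8454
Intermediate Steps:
U/(-370) + 255/(-126) = 304/(-370) + 255/(-126) = 304*(-1/370) + 255*(-1/126) = -152/185 - 85/42 = -22109/7770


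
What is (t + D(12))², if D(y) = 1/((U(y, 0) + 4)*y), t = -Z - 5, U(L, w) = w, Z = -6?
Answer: 2401/2304 ≈ 1.0421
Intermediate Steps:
t = 1 (t = -1*(-6) - 5 = 6 - 5 = 1)
D(y) = 1/(4*y) (D(y) = 1/((0 + 4)*y) = 1/(4*y))
(t + D(12))² = (1 + (¼)/12)² = (1 + (¼)*(1/12))² = (1 + 1/48)² = (49/48)² = 2401/2304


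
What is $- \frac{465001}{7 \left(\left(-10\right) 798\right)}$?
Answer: $\frac{465001}{55860} \approx 8.3244$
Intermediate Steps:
$- \frac{465001}{7 \left(\left(-10\right) 798\right)} = - \frac{465001}{7 \left(-7980\right)} = - \frac{465001}{-55860} = \left(-465001\right) \left(- \frac{1}{55860}\right) = \frac{465001}{55860}$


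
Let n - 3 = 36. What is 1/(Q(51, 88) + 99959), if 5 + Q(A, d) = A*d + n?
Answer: 1/104481 ≈ 9.5711e-6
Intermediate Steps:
n = 39 (n = 3 + 36 = 39)
Q(A, d) = 34 + A*d (Q(A, d) = -5 + (A*d + 39) = -5 + (39 + A*d) = 34 + A*d)
1/(Q(51, 88) + 99959) = 1/((34 + 51*88) + 99959) = 1/((34 + 4488) + 99959) = 1/(4522 + 99959) = 1/104481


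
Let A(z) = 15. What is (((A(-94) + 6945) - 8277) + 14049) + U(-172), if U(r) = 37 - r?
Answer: 12941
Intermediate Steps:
(((A(-94) + 6945) - 8277) + 14049) + U(-172) = (((15 + 6945) - 8277) + 14049) + (37 - 1*(-172)) = ((6960 - 8277) + 14049) + (37 + 172) = (-1317 + 14049) + 209 = 12732 + 209 = 12941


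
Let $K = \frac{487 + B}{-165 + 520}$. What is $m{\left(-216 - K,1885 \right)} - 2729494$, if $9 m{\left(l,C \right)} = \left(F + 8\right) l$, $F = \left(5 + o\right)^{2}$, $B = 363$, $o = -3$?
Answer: $- \frac{581444246}{213} \approx -2.7298 \cdot 10^{6}$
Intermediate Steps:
$F = 4$ ($F = \left(5 - 3\right)^{2} = 2^{2} = 4$)
$K = \frac{170}{71}$ ($K = \frac{487 + 363}{-165 + 520} = \frac{850}{355} = 850 \cdot \frac{1}{355} = \frac{170}{71} \approx 2.3944$)
$m{\left(l,C \right)} = \frac{4 l}{3}$ ($m{\left(l,C \right)} = \frac{\left(4 + 8\right) l}{9} = \frac{12 l}{9} = \frac{4 l}{3}$)
$m{\left(-216 - K,1885 \right)} - 2729494 = \frac{4 \left(-216 - \frac{170}{71}\right)}{3} - 2729494 = \frac{4}{3} \left(- \frac{15506}{71}\right) - 2729494 = - \frac{62024}{213} - 2729494 = - \frac{581444246}{213}$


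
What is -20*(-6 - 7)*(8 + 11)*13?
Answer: 64220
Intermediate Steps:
-20*(-6 - 7)*(8 + 11)*13 = -(-260)*19*13 = -20*(-247)*13 = 4940*13 = 64220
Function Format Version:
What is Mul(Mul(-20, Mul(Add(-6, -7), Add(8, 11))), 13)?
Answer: 64220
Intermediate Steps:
Mul(Mul(-20, Mul(Add(-6, -7), Add(8, 11))), 13) = Mul(Mul(-20, Mul(-13, 19)), 13) = Mul(Mul(-20, -247), 13) = Mul(4940, 13) = 64220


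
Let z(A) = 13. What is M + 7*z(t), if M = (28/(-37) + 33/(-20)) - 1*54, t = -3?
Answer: 25599/740 ≈ 34.593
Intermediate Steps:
M = -41741/740 (M = (28*(-1/37) + 33*(-1/20)) - 54 = (-28/37 - 33/20) - 54 = -1781/740 - 54 = -41741/740 ≈ -56.407)
M + 7*z(t) = -41741/740 + 7*13 = -41741/740 + 91 = 25599/740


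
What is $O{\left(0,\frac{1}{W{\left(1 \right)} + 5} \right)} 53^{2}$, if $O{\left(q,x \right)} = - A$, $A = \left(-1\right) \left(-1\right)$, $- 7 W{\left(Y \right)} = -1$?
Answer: $-2809$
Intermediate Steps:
$W{\left(Y \right)} = \frac{1}{7}$ ($W{\left(Y \right)} = \left(- \frac{1}{7}\right) \left(-1\right) = \frac{1}{7}$)
$A = 1$
$O{\left(q,x \right)} = -1$ ($O{\left(q,x \right)} = \left(-1\right) 1 = -1$)
$O{\left(0,\frac{1}{W{\left(1 \right)} + 5} \right)} 53^{2} = - 53^{2} = \left(-1\right) 2809 = -2809$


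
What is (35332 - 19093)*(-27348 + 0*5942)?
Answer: -444104172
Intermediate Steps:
(35332 - 19093)*(-27348 + 0*5942) = 16239*(-27348 + 0) = 16239*(-27348) = -444104172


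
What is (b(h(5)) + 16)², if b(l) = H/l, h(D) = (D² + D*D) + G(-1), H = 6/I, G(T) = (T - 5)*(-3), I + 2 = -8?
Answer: 29560969/115600 ≈ 255.72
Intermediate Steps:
I = -10 (I = -2 - 8 = -10)
G(T) = 15 - 3*T (G(T) = (-5 + T)*(-3) = 15 - 3*T)
H = -⅗ (H = 6/(-10) = 6*(-⅒) = -⅗ ≈ -0.60000)
h(D) = 18 + 2*D² (h(D) = (D² + D*D) + (15 - 3*(-1)) = (D² + D²) + (15 + 3) = 2*D² + 18 = 18 + 2*D²)
b(l) = -3/(5*l)
(b(h(5)) + 16)² = (-3/(5*(18 + 2*5²)) + 16)² = (-3/(5*(18 + 2*25)) + 16)² = (-3/(5*(18 + 50)) + 16)² = (-⅗/68 + 16)² = (-⅗*1/68 + 16)² = (-3/340 + 16)² = (5437/340)² = 29560969/115600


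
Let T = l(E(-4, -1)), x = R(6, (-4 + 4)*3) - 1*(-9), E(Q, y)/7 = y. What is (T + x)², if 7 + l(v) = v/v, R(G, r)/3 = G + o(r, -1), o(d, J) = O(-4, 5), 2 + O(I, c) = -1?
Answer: 144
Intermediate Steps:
O(I, c) = -3 (O(I, c) = -2 - 1 = -3)
o(d, J) = -3
E(Q, y) = 7*y
R(G, r) = -9 + 3*G (R(G, r) = 3*(G - 3) = 3*(-3 + G) = -9 + 3*G)
x = 18 (x = (-9 + 3*6) - 1*(-9) = (-9 + 18) + 9 = 9 + 9 = 18)
l(v) = -6 (l(v) = -7 + v/v = -7 + 1 = -6)
T = -6
(T + x)² = (-6 + 18)² = 12² = 144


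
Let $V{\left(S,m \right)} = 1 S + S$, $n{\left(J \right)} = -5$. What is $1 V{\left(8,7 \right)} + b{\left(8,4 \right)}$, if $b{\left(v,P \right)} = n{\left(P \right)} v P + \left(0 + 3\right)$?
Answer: $-141$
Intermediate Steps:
$V{\left(S,m \right)} = 2 S$ ($V{\left(S,m \right)} = S + S = 2 S$)
$b{\left(v,P \right)} = 3 - 5 P v$ ($b{\left(v,P \right)} = - 5 v P + \left(0 + 3\right) = - 5 P v + 3 = 3 - 5 P v$)
$1 V{\left(8,7 \right)} + b{\left(8,4 \right)} = 1 \cdot 2 \cdot 8 + \left(3 - 20 \cdot 8\right) = 1 \cdot 16 + \left(3 - 160\right) = 16 - 157 = -141$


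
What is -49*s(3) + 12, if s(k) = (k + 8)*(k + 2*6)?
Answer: -8073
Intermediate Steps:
s(k) = (8 + k)*(12 + k) (s(k) = (8 + k)*(k + 12) = (8 + k)*(12 + k))
-49*s(3) + 12 = -49*(96 + 3² + 20*3) + 12 = -49*(96 + 9 + 60) + 12 = -49*165 + 12 = -8085 + 12 = -8073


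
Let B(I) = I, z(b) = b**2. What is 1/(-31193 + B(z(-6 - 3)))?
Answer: -1/31112 ≈ -3.2142e-5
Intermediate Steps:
1/(-31193 + B(z(-6 - 3))) = 1/(-31193 + (-6 - 3)**2) = 1/(-31193 + (-9)**2) = 1/(-31193 + 81) = 1/(-31112) = -1/31112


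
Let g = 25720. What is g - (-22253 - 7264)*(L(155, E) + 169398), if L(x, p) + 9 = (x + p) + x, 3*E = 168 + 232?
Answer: 5012966703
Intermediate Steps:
E = 400/3 (E = (168 + 232)/3 = (1/3)*400 = 400/3 ≈ 133.33)
L(x, p) = -9 + p + 2*x (L(x, p) = -9 + ((x + p) + x) = -9 + ((p + x) + x) = -9 + (p + 2*x) = -9 + p + 2*x)
g - (-22253 - 7264)*(L(155, E) + 169398) = 25720 - (-22253 - 7264)*((-9 + 400/3 + 2*155) + 169398) = 25720 - (-29517)*((-9 + 400/3 + 310) + 169398) = 25720 - (-29517)*(1303/3 + 169398) = 25720 - (-29517)*509497/3 = 25720 - 1*(-5012940983) = 25720 + 5012940983 = 5012966703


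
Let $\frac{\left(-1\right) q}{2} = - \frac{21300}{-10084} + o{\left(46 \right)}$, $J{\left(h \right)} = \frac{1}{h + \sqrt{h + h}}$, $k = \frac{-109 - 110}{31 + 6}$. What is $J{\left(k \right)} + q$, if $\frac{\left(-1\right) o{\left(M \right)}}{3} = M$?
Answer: $\frac{200654501}{738653} - \frac{37 i \sqrt{16206}}{64167} \approx 271.65 - 0.073405 i$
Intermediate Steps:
$o{\left(M \right)} = - 3 M$
$k = - \frac{219}{37} \approx -5.9189$
$J{\left(h \right)} = \frac{1}{h + \sqrt{2} \sqrt{h}}$ ($J{\left(h \right)} = \frac{1}{h + \sqrt{2 h}} = \frac{1}{h + \sqrt{2} \sqrt{h}}$)
$q = \frac{685146}{2521}$ ($q = - 2 \left(- \frac{21300}{-10084} - 138\right) = - 2 \left(\left(-21300\right) \left(- \frac{1}{10084}\right) - 138\right) = - 2 \left(\frac{5325}{2521} - 138\right) = \left(-2\right) \left(- \frac{342573}{2521}\right) = \frac{685146}{2521} \approx 271.78$)
$J{\left(k \right)} + q = \frac{1}{- \frac{219}{37} + \sqrt{2} \sqrt{- \frac{219}{37}}} + \frac{685146}{2521} = \frac{1}{- \frac{219}{37} + \sqrt{2} \frac{i \sqrt{8103}}{37}} + \frac{685146}{2521} = \frac{1}{- \frac{219}{37} + \frac{i \sqrt{16206}}{37}} + \frac{685146}{2521} = \frac{685146}{2521} + \frac{1}{- \frac{219}{37} + \frac{i \sqrt{16206}}{37}}$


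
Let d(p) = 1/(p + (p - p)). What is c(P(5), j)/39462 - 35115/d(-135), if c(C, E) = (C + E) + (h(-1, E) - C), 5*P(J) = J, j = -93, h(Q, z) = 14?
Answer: 187070597471/39462 ≈ 4.7405e+6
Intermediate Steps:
P(J) = J/5
d(p) = 1/p (d(p) = 1/(p + 0) = 1/p)
c(C, E) = 14 + E (c(C, E) = (C + E) + (14 - C) = 14 + E)
c(P(5), j)/39462 - 35115/d(-135) = (14 - 93)/39462 - 35115/(1/(-135)) = -79*1/39462 - 35115/(-1/135) = -79/39462 - 35115*(-135) = -79/39462 + 4740525 = 187070597471/39462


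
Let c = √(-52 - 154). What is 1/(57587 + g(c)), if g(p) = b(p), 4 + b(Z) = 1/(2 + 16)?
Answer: 18/1036495 ≈ 1.7366e-5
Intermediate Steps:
c = I*√206 (c = √(-206) = I*√206 ≈ 14.353*I)
b(Z) = -71/18 (b(Z) = -4 + 1/(2 + 16) = -4 + 1/18 = -71/18)
g(p) = -71/18
1/(57587 + g(c)) = 1/(57587 - 71/18) = 1/(1036495/18) = 18/1036495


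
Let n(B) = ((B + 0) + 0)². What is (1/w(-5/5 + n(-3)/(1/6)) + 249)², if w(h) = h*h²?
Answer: 1374212628499876/22164361129 ≈ 62001.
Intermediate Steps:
n(B) = B² (n(B) = (B + 0)² = B²)
w(h) = h³
(1/w(-5/5 + n(-3)/(1/6)) + 249)² = (1/((-5/5 + (-3)²/(1/6))³) + 249)² = (1/((-5*⅕ + 9/(⅙))³) + 249)² = (1/((-1 + 9*6)³) + 249)² = (1/((-1 + 54)³) + 249)² = (1/(53³) + 249)² = (1/148877 + 249)² = (37070374/148877)² = 1374212628499876/22164361129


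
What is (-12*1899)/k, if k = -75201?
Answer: 7596/25067 ≈ 0.30303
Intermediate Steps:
(-12*1899)/k = -12*1899/(-75201) = -22788*(-1/75201) = 7596/25067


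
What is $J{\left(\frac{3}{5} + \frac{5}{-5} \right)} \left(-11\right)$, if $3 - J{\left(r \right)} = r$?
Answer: $- \frac{187}{5} \approx -37.4$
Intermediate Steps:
$J{\left(r \right)} = 3 - r$
$J{\left(\frac{3}{5} + \frac{5}{-5} \right)} \left(-11\right) = \left(3 - \left(\frac{3}{5} + \frac{5}{-5}\right)\right) \left(-11\right) = \left(3 - \left(3 \cdot \frac{1}{5} + 5 \left(- \frac{1}{5}\right)\right)\right) \left(-11\right) = \left(3 - \left(\frac{3}{5} - 1\right)\right) \left(-11\right) = \left(3 - - \frac{2}{5}\right) \left(-11\right) = \left(3 + \frac{2}{5}\right) \left(-11\right) = \frac{17}{5} \left(-11\right) = - \frac{187}{5}$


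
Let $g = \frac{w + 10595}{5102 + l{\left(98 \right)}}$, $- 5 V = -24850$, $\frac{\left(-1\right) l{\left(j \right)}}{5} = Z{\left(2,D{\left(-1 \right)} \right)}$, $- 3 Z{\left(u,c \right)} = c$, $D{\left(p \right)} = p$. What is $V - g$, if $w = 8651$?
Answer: $\frac{75988232}{15301} \approx 4966.2$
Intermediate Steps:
$Z{\left(u,c \right)} = - \frac{c}{3}$
$l{\left(j \right)} = - \frac{5}{3}$ ($l{\left(j \right)} = - 5 \left(\left(- \frac{1}{3}\right) \left(-1\right)\right) = \left(-5\right) \frac{1}{3} = - \frac{5}{3}$)
$V = 4970$ ($V = \left(- \frac{1}{5}\right) \left(-24850\right) = 4970$)
$g = \frac{57738}{15301}$ ($g = \frac{8651 + 10595}{5102 - \frac{5}{3}} = \frac{19246}{\frac{15301}{3}} = 19246 \cdot \frac{3}{15301} = \frac{57738}{15301} \approx 3.7735$)
$V - g = 4970 - \frac{57738}{15301} = \frac{75988232}{15301}$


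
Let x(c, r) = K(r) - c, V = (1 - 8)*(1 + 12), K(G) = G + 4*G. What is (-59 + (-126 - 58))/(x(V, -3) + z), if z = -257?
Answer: 243/181 ≈ 1.3425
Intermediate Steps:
K(G) = 5*G
V = -91 (V = -7*13 = -91)
x(c, r) = -c + 5*r (x(c, r) = 5*r - c = -c + 5*r)
(-59 + (-126 - 58))/(x(V, -3) + z) = (-59 + (-126 - 58))/((-1*(-91) + 5*(-3)) - 257) = (-59 - 184)/((91 - 15) - 257) = -243/(76 - 257) = -243/(-181) = -243*(-1/181) = 243/181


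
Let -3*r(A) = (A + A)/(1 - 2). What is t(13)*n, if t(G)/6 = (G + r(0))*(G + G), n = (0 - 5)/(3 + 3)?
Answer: -1690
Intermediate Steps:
r(A) = 2*A/3 (r(A) = -(A + A)/(3*(1 - 2)) = -2*A/(3*(-1)) = -2*A*(-1)/3 = -(-2)*A/3 = 2*A/3)
n = -5/6 ≈ -0.83333
t(G) = 12*G**2 (t(G) = 6*((G + (2/3)*0)*(G + G)) = 6*((G + 0)*(2*G)) = 6*(G*(2*G)) = 6*(2*G**2) = 12*G**2)
t(13)*n = (12*13**2)*(-5/6) = (12*169)*(-5/6) = 2028*(-5/6) = -1690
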